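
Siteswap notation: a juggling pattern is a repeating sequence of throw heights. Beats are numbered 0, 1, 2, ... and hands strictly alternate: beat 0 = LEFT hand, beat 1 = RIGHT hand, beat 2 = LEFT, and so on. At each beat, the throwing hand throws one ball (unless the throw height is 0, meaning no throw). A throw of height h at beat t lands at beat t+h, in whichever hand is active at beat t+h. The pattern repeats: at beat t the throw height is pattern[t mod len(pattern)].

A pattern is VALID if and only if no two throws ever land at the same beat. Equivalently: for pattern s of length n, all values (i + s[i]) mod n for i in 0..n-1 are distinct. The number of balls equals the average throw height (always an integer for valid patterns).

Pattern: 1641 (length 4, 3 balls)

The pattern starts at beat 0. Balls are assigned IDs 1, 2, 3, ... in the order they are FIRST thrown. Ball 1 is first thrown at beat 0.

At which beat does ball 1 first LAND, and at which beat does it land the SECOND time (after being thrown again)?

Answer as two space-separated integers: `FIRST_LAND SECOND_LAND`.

Beat 0 (L): throw ball1 h=1 -> lands@1:R; in-air after throw: [b1@1:R]
Beat 1 (R): throw ball1 h=6 -> lands@7:R; in-air after throw: [b1@7:R]
Beat 2 (L): throw ball2 h=4 -> lands@6:L; in-air after throw: [b2@6:L b1@7:R]
Beat 3 (R): throw ball3 h=1 -> lands@4:L; in-air after throw: [b3@4:L b2@6:L b1@7:R]
Beat 4 (L): throw ball3 h=1 -> lands@5:R; in-air after throw: [b3@5:R b2@6:L b1@7:R]
Beat 5 (R): throw ball3 h=6 -> lands@11:R; in-air after throw: [b2@6:L b1@7:R b3@11:R]
Beat 6 (L): throw ball2 h=4 -> lands@10:L; in-air after throw: [b1@7:R b2@10:L b3@11:R]
Beat 7 (R): throw ball1 h=1 -> lands@8:L; in-air after throw: [b1@8:L b2@10:L b3@11:R]
Ball 1: thrown@0 h=1 -> first land @1; rethrown@1 h=6 -> second land @7

Answer: 1 7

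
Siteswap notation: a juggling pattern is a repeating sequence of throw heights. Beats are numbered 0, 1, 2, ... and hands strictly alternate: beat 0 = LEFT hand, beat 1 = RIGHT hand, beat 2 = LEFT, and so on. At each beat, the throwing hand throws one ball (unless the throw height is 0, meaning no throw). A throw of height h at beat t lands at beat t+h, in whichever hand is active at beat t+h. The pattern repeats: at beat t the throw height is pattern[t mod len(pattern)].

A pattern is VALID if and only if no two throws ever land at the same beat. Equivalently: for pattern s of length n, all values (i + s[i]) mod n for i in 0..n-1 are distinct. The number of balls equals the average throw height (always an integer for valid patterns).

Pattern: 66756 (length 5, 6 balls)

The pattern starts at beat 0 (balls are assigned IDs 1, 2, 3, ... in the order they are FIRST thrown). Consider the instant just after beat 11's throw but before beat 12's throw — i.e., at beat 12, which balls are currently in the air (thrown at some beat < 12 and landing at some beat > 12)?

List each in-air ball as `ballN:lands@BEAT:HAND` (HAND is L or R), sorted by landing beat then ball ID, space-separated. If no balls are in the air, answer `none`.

Beat 0 (L): throw ball1 h=6 -> lands@6:L; in-air after throw: [b1@6:L]
Beat 1 (R): throw ball2 h=6 -> lands@7:R; in-air after throw: [b1@6:L b2@7:R]
Beat 2 (L): throw ball3 h=7 -> lands@9:R; in-air after throw: [b1@6:L b2@7:R b3@9:R]
Beat 3 (R): throw ball4 h=5 -> lands@8:L; in-air after throw: [b1@6:L b2@7:R b4@8:L b3@9:R]
Beat 4 (L): throw ball5 h=6 -> lands@10:L; in-air after throw: [b1@6:L b2@7:R b4@8:L b3@9:R b5@10:L]
Beat 5 (R): throw ball6 h=6 -> lands@11:R; in-air after throw: [b1@6:L b2@7:R b4@8:L b3@9:R b5@10:L b6@11:R]
Beat 6 (L): throw ball1 h=6 -> lands@12:L; in-air after throw: [b2@7:R b4@8:L b3@9:R b5@10:L b6@11:R b1@12:L]
Beat 7 (R): throw ball2 h=7 -> lands@14:L; in-air after throw: [b4@8:L b3@9:R b5@10:L b6@11:R b1@12:L b2@14:L]
Beat 8 (L): throw ball4 h=5 -> lands@13:R; in-air after throw: [b3@9:R b5@10:L b6@11:R b1@12:L b4@13:R b2@14:L]
Beat 9 (R): throw ball3 h=6 -> lands@15:R; in-air after throw: [b5@10:L b6@11:R b1@12:L b4@13:R b2@14:L b3@15:R]
Beat 10 (L): throw ball5 h=6 -> lands@16:L; in-air after throw: [b6@11:R b1@12:L b4@13:R b2@14:L b3@15:R b5@16:L]
Beat 11 (R): throw ball6 h=6 -> lands@17:R; in-air after throw: [b1@12:L b4@13:R b2@14:L b3@15:R b5@16:L b6@17:R]
Beat 12 (L): throw ball1 h=7 -> lands@19:R; in-air after throw: [b4@13:R b2@14:L b3@15:R b5@16:L b6@17:R b1@19:R]

Answer: ball4:lands@13:R ball2:lands@14:L ball3:lands@15:R ball5:lands@16:L ball6:lands@17:R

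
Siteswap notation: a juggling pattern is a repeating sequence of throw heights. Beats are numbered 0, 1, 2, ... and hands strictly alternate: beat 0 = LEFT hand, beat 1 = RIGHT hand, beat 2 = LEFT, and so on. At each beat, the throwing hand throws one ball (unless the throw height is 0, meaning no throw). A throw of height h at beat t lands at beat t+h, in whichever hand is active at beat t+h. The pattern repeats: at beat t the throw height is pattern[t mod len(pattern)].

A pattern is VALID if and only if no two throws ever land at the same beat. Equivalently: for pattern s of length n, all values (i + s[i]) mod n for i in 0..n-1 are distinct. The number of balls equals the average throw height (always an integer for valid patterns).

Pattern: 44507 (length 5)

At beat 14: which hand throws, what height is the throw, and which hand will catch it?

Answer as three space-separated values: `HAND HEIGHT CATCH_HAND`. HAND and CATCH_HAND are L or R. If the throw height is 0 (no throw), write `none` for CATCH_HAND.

Answer: L 7 R

Derivation:
Beat 14: 14 mod 2 = 0, so hand = L
Throw height = pattern[14 mod 5] = pattern[4] = 7
Lands at beat 14+7=21, 21 mod 2 = 1, so catch hand = R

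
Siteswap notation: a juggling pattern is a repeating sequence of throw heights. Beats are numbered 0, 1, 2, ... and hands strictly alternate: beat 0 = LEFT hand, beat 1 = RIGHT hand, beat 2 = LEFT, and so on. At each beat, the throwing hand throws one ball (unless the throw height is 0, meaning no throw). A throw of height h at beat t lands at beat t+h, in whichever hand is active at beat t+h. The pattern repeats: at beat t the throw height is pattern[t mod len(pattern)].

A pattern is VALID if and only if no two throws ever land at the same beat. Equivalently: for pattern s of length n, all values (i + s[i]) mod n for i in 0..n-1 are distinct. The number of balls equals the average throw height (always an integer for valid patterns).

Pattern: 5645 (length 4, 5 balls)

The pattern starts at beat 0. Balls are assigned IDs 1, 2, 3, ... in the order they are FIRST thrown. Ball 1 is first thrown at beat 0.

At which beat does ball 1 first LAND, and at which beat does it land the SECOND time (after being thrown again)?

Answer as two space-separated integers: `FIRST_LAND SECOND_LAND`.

Beat 0 (L): throw ball1 h=5 -> lands@5:R; in-air after throw: [b1@5:R]
Beat 1 (R): throw ball2 h=6 -> lands@7:R; in-air after throw: [b1@5:R b2@7:R]
Beat 2 (L): throw ball3 h=4 -> lands@6:L; in-air after throw: [b1@5:R b3@6:L b2@7:R]
Beat 3 (R): throw ball4 h=5 -> lands@8:L; in-air after throw: [b1@5:R b3@6:L b2@7:R b4@8:L]
Beat 4 (L): throw ball5 h=5 -> lands@9:R; in-air after throw: [b1@5:R b3@6:L b2@7:R b4@8:L b5@9:R]
Beat 5 (R): throw ball1 h=6 -> lands@11:R; in-air after throw: [b3@6:L b2@7:R b4@8:L b5@9:R b1@11:R]
Beat 6 (L): throw ball3 h=4 -> lands@10:L; in-air after throw: [b2@7:R b4@8:L b5@9:R b3@10:L b1@11:R]
Beat 7 (R): throw ball2 h=5 -> lands@12:L; in-air after throw: [b4@8:L b5@9:R b3@10:L b1@11:R b2@12:L]
Beat 8 (L): throw ball4 h=5 -> lands@13:R; in-air after throw: [b5@9:R b3@10:L b1@11:R b2@12:L b4@13:R]
Beat 9 (R): throw ball5 h=6 -> lands@15:R; in-air after throw: [b3@10:L b1@11:R b2@12:L b4@13:R b5@15:R]
Beat 10 (L): throw ball3 h=4 -> lands@14:L; in-air after throw: [b1@11:R b2@12:L b4@13:R b3@14:L b5@15:R]
Beat 11 (R): throw ball1 h=5 -> lands@16:L; in-air after throw: [b2@12:L b4@13:R b3@14:L b5@15:R b1@16:L]
Ball 1: thrown@0 h=5 -> first land @5; rethrown@5 h=6 -> second land @11

Answer: 5 11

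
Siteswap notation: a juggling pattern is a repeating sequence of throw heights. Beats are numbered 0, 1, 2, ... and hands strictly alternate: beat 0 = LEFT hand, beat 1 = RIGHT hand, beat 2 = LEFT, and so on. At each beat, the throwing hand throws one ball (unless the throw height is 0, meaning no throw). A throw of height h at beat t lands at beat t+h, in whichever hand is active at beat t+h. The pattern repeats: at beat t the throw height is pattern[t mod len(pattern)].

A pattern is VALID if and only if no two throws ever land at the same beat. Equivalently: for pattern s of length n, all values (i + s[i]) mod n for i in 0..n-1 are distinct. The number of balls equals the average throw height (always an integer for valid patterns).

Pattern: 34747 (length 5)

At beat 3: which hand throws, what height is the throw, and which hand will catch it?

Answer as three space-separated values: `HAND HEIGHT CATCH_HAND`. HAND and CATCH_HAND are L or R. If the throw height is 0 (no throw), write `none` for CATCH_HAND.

Beat 3: 3 mod 2 = 1, so hand = R
Throw height = pattern[3 mod 5] = pattern[3] = 4
Lands at beat 3+4=7, 7 mod 2 = 1, so catch hand = R

Answer: R 4 R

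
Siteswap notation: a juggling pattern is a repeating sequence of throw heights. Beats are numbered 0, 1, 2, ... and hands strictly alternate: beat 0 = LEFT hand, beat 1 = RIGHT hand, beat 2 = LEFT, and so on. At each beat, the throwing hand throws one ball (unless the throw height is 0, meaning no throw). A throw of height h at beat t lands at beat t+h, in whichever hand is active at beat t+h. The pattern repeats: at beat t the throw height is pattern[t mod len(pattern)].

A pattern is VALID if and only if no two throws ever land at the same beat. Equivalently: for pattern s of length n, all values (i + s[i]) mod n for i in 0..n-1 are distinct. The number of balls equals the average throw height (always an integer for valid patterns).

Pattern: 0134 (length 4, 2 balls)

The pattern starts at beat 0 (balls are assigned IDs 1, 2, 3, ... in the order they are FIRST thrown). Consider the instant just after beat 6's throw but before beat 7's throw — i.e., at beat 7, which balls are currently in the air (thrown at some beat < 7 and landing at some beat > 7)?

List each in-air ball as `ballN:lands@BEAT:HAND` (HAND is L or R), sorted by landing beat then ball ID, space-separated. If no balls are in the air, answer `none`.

Beat 1 (R): throw ball1 h=1 -> lands@2:L; in-air after throw: [b1@2:L]
Beat 2 (L): throw ball1 h=3 -> lands@5:R; in-air after throw: [b1@5:R]
Beat 3 (R): throw ball2 h=4 -> lands@7:R; in-air after throw: [b1@5:R b2@7:R]
Beat 5 (R): throw ball1 h=1 -> lands@6:L; in-air after throw: [b1@6:L b2@7:R]
Beat 6 (L): throw ball1 h=3 -> lands@9:R; in-air after throw: [b2@7:R b1@9:R]
Beat 7 (R): throw ball2 h=4 -> lands@11:R; in-air after throw: [b1@9:R b2@11:R]

Answer: ball1:lands@9:R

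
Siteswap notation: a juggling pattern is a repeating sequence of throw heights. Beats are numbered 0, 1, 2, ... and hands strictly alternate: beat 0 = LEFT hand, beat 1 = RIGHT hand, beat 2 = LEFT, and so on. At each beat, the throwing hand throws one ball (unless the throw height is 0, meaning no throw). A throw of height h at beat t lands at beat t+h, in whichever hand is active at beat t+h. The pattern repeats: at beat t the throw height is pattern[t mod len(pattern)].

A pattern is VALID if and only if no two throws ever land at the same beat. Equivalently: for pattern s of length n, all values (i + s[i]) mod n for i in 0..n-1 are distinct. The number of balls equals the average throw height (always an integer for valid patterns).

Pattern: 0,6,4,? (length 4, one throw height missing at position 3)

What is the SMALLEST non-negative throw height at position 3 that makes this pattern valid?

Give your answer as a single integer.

Answer: 2

Derivation:
i=0: (0 + 0) mod 4 = 0
i=1: (1 + 6) mod 4 = 3
i=2: (2 + 4) mod 4 = 2
i=3: s[i]=? (unknown)
Known residues: [0, 2, 3]; need a permutation of 0..3, so missing residue r = 1
Need (3 + s) mod 4 = 1; smallest s = (1 - 3) mod 4 = 2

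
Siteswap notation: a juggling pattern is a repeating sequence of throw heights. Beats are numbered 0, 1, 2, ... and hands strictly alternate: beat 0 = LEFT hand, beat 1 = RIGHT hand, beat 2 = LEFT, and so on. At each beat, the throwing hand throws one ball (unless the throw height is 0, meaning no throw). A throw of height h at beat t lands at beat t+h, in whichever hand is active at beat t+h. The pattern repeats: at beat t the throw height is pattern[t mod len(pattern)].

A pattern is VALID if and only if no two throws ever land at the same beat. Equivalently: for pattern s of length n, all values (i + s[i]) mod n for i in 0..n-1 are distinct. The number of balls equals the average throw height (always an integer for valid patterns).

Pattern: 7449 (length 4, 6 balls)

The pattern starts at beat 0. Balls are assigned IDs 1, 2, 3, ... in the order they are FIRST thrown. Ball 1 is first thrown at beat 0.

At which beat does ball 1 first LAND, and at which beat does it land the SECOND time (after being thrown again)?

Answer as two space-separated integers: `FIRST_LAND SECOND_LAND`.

Answer: 7 16

Derivation:
Beat 0 (L): throw ball1 h=7 -> lands@7:R; in-air after throw: [b1@7:R]
Beat 1 (R): throw ball2 h=4 -> lands@5:R; in-air after throw: [b2@5:R b1@7:R]
Beat 2 (L): throw ball3 h=4 -> lands@6:L; in-air after throw: [b2@5:R b3@6:L b1@7:R]
Beat 3 (R): throw ball4 h=9 -> lands@12:L; in-air after throw: [b2@5:R b3@6:L b1@7:R b4@12:L]
Beat 4 (L): throw ball5 h=7 -> lands@11:R; in-air after throw: [b2@5:R b3@6:L b1@7:R b5@11:R b4@12:L]
Beat 5 (R): throw ball2 h=4 -> lands@9:R; in-air after throw: [b3@6:L b1@7:R b2@9:R b5@11:R b4@12:L]
Beat 6 (L): throw ball3 h=4 -> lands@10:L; in-air after throw: [b1@7:R b2@9:R b3@10:L b5@11:R b4@12:L]
Beat 7 (R): throw ball1 h=9 -> lands@16:L; in-air after throw: [b2@9:R b3@10:L b5@11:R b4@12:L b1@16:L]
Beat 8 (L): throw ball6 h=7 -> lands@15:R; in-air after throw: [b2@9:R b3@10:L b5@11:R b4@12:L b6@15:R b1@16:L]
Beat 9 (R): throw ball2 h=4 -> lands@13:R; in-air after throw: [b3@10:L b5@11:R b4@12:L b2@13:R b6@15:R b1@16:L]
Beat 10 (L): throw ball3 h=4 -> lands@14:L; in-air after throw: [b5@11:R b4@12:L b2@13:R b3@14:L b6@15:R b1@16:L]
Beat 11 (R): throw ball5 h=9 -> lands@20:L; in-air after throw: [b4@12:L b2@13:R b3@14:L b6@15:R b1@16:L b5@20:L]
Ball 1: thrown@0 h=7 -> first land @7; rethrown@7 h=9 -> second land @16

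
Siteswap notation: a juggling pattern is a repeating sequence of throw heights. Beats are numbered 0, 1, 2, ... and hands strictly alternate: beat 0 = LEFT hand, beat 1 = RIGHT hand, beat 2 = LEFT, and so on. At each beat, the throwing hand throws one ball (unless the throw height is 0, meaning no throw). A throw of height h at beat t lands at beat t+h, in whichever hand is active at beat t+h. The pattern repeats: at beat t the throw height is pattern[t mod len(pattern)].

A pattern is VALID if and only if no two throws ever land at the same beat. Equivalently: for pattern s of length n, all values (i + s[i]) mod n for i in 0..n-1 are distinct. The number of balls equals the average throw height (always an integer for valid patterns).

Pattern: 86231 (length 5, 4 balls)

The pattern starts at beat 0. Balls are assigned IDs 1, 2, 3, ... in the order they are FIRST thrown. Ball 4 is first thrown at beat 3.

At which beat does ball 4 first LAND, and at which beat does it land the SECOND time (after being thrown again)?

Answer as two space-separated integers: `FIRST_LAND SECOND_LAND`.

Answer: 6 12

Derivation:
Beat 0 (L): throw ball1 h=8 -> lands@8:L; in-air after throw: [b1@8:L]
Beat 1 (R): throw ball2 h=6 -> lands@7:R; in-air after throw: [b2@7:R b1@8:L]
Beat 2 (L): throw ball3 h=2 -> lands@4:L; in-air after throw: [b3@4:L b2@7:R b1@8:L]
Beat 3 (R): throw ball4 h=3 -> lands@6:L; in-air after throw: [b3@4:L b4@6:L b2@7:R b1@8:L]
Beat 4 (L): throw ball3 h=1 -> lands@5:R; in-air after throw: [b3@5:R b4@6:L b2@7:R b1@8:L]
Beat 5 (R): throw ball3 h=8 -> lands@13:R; in-air after throw: [b4@6:L b2@7:R b1@8:L b3@13:R]
Beat 6 (L): throw ball4 h=6 -> lands@12:L; in-air after throw: [b2@7:R b1@8:L b4@12:L b3@13:R]
Beat 7 (R): throw ball2 h=2 -> lands@9:R; in-air after throw: [b1@8:L b2@9:R b4@12:L b3@13:R]
Beat 8 (L): throw ball1 h=3 -> lands@11:R; in-air after throw: [b2@9:R b1@11:R b4@12:L b3@13:R]
Beat 9 (R): throw ball2 h=1 -> lands@10:L; in-air after throw: [b2@10:L b1@11:R b4@12:L b3@13:R]
Beat 10 (L): throw ball2 h=8 -> lands@18:L; in-air after throw: [b1@11:R b4@12:L b3@13:R b2@18:L]
Beat 11 (R): throw ball1 h=6 -> lands@17:R; in-air after throw: [b4@12:L b3@13:R b1@17:R b2@18:L]
Beat 12 (L): throw ball4 h=2 -> lands@14:L; in-air after throw: [b3@13:R b4@14:L b1@17:R b2@18:L]
Ball 4: thrown@3 h=3 -> first land @6; rethrown@6 h=6 -> second land @12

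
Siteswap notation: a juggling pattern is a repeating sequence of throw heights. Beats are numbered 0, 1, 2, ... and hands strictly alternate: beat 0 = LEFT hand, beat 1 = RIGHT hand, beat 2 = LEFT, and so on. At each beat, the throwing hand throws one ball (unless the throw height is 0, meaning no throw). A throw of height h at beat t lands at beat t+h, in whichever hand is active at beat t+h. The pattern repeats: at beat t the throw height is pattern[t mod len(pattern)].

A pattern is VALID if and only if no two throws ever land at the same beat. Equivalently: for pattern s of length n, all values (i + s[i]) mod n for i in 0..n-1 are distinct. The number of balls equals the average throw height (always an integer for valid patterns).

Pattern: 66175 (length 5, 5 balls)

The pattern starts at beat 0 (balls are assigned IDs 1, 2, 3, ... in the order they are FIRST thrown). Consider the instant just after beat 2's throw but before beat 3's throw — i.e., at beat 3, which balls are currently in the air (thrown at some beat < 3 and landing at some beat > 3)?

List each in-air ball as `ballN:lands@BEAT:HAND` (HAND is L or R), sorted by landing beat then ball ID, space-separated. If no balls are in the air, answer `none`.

Beat 0 (L): throw ball1 h=6 -> lands@6:L; in-air after throw: [b1@6:L]
Beat 1 (R): throw ball2 h=6 -> lands@7:R; in-air after throw: [b1@6:L b2@7:R]
Beat 2 (L): throw ball3 h=1 -> lands@3:R; in-air after throw: [b3@3:R b1@6:L b2@7:R]
Beat 3 (R): throw ball3 h=7 -> lands@10:L; in-air after throw: [b1@6:L b2@7:R b3@10:L]

Answer: ball1:lands@6:L ball2:lands@7:R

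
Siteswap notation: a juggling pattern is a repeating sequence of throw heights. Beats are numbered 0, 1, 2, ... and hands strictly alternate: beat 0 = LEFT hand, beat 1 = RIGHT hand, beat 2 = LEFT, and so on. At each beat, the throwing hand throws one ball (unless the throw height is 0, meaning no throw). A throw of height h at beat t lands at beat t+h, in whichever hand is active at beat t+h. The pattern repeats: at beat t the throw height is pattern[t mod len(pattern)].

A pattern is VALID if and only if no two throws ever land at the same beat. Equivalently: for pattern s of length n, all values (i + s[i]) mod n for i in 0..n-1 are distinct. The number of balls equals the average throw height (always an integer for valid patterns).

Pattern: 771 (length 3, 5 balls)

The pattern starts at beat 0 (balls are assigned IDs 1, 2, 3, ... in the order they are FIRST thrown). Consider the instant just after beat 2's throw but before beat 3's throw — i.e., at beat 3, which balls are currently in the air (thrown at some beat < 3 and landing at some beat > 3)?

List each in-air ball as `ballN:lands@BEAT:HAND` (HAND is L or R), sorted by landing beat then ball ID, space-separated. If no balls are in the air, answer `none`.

Answer: ball1:lands@7:R ball2:lands@8:L

Derivation:
Beat 0 (L): throw ball1 h=7 -> lands@7:R; in-air after throw: [b1@7:R]
Beat 1 (R): throw ball2 h=7 -> lands@8:L; in-air after throw: [b1@7:R b2@8:L]
Beat 2 (L): throw ball3 h=1 -> lands@3:R; in-air after throw: [b3@3:R b1@7:R b2@8:L]
Beat 3 (R): throw ball3 h=7 -> lands@10:L; in-air after throw: [b1@7:R b2@8:L b3@10:L]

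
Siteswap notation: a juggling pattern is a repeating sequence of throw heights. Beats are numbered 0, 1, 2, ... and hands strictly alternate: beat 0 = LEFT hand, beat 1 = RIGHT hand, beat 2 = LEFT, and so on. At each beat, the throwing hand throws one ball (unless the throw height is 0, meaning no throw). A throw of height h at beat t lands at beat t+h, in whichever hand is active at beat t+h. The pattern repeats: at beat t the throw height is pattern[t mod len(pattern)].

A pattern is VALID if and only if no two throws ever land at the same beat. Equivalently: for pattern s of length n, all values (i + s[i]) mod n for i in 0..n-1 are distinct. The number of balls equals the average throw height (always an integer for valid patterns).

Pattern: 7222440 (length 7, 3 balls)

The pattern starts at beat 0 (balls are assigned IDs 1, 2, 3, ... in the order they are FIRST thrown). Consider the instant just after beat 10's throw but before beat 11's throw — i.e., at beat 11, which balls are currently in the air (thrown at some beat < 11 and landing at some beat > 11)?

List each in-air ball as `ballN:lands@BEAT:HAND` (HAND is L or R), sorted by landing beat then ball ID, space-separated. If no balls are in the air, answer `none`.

Answer: ball3:lands@12:L ball1:lands@14:L

Derivation:
Beat 0 (L): throw ball1 h=7 -> lands@7:R; in-air after throw: [b1@7:R]
Beat 1 (R): throw ball2 h=2 -> lands@3:R; in-air after throw: [b2@3:R b1@7:R]
Beat 2 (L): throw ball3 h=2 -> lands@4:L; in-air after throw: [b2@3:R b3@4:L b1@7:R]
Beat 3 (R): throw ball2 h=2 -> lands@5:R; in-air after throw: [b3@4:L b2@5:R b1@7:R]
Beat 4 (L): throw ball3 h=4 -> lands@8:L; in-air after throw: [b2@5:R b1@7:R b3@8:L]
Beat 5 (R): throw ball2 h=4 -> lands@9:R; in-air after throw: [b1@7:R b3@8:L b2@9:R]
Beat 7 (R): throw ball1 h=7 -> lands@14:L; in-air after throw: [b3@8:L b2@9:R b1@14:L]
Beat 8 (L): throw ball3 h=2 -> lands@10:L; in-air after throw: [b2@9:R b3@10:L b1@14:L]
Beat 9 (R): throw ball2 h=2 -> lands@11:R; in-air after throw: [b3@10:L b2@11:R b1@14:L]
Beat 10 (L): throw ball3 h=2 -> lands@12:L; in-air after throw: [b2@11:R b3@12:L b1@14:L]
Beat 11 (R): throw ball2 h=4 -> lands@15:R; in-air after throw: [b3@12:L b1@14:L b2@15:R]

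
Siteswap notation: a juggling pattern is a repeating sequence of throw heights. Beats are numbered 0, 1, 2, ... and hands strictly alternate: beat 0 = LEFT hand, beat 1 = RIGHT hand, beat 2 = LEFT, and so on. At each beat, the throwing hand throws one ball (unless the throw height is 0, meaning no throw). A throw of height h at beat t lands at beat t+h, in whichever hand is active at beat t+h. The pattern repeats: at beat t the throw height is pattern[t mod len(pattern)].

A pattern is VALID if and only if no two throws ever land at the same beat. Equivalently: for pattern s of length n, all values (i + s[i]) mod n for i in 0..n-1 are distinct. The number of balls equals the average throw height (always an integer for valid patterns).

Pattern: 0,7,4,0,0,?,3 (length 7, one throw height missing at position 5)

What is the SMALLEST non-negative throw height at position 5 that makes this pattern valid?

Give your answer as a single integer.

i=0: (0 + 0) mod 7 = 0
i=1: (1 + 7) mod 7 = 1
i=2: (2 + 4) mod 7 = 6
i=3: (3 + 0) mod 7 = 3
i=4: (4 + 0) mod 7 = 4
i=5: s[i]=? (unknown)
i=6: (6 + 3) mod 7 = 2
Known residues: [0, 1, 2, 3, 4, 6]; need a permutation of 0..6, so missing residue r = 5
Need (5 + s) mod 7 = 5; smallest s = (5 - 5) mod 7 = 0

Answer: 0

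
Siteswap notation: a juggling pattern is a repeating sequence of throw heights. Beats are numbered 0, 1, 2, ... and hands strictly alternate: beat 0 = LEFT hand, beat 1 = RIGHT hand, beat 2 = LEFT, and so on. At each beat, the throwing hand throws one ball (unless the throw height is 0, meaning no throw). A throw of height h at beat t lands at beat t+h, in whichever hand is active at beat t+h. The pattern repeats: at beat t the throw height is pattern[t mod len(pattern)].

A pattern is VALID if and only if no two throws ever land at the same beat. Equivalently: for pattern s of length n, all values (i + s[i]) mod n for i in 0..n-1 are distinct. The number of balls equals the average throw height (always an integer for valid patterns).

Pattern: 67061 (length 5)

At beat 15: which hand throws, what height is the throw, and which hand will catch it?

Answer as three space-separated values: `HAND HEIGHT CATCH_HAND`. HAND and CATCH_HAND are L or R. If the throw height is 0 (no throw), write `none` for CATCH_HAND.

Beat 15: 15 mod 2 = 1, so hand = R
Throw height = pattern[15 mod 5] = pattern[0] = 6
Lands at beat 15+6=21, 21 mod 2 = 1, so catch hand = R

Answer: R 6 R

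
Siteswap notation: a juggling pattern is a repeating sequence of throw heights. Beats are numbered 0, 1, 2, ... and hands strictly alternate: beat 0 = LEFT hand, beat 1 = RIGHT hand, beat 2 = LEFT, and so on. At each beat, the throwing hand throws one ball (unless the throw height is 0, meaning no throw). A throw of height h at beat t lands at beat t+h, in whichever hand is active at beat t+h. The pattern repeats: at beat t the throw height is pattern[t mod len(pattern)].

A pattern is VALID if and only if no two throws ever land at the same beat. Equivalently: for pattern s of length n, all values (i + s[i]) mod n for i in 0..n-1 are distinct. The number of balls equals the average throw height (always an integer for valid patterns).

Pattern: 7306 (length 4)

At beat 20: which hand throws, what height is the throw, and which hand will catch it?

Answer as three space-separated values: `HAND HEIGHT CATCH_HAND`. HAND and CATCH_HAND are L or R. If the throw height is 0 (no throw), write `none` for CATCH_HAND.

Answer: L 7 R

Derivation:
Beat 20: 20 mod 2 = 0, so hand = L
Throw height = pattern[20 mod 4] = pattern[0] = 7
Lands at beat 20+7=27, 27 mod 2 = 1, so catch hand = R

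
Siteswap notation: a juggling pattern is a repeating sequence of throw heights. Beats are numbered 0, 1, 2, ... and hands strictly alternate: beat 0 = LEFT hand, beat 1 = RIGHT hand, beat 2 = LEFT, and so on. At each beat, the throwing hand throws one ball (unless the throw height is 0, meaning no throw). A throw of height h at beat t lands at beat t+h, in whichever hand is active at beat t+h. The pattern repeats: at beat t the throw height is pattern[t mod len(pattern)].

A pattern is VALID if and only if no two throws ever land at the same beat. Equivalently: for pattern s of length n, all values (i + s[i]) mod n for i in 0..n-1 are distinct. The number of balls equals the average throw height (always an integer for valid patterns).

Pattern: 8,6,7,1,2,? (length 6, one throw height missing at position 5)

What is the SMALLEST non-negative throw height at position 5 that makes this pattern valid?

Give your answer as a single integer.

i=0: (0 + 8) mod 6 = 2
i=1: (1 + 6) mod 6 = 1
i=2: (2 + 7) mod 6 = 3
i=3: (3 + 1) mod 6 = 4
i=4: (4 + 2) mod 6 = 0
i=5: s[i]=? (unknown)
Known residues: [0, 1, 2, 3, 4]; need a permutation of 0..5, so missing residue r = 5
Need (5 + s) mod 6 = 5; smallest s = (5 - 5) mod 6 = 0

Answer: 0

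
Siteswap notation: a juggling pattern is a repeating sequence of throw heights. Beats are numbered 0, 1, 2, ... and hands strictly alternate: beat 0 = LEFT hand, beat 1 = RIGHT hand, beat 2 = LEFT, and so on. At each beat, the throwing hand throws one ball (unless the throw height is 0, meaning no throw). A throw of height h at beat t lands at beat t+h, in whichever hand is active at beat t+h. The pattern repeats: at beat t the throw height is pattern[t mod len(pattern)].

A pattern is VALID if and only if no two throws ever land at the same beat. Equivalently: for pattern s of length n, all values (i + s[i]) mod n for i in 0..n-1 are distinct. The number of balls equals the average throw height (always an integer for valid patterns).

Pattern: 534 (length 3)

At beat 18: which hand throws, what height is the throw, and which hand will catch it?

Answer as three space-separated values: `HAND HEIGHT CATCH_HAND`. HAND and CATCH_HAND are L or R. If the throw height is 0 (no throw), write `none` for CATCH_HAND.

Beat 18: 18 mod 2 = 0, so hand = L
Throw height = pattern[18 mod 3] = pattern[0] = 5
Lands at beat 18+5=23, 23 mod 2 = 1, so catch hand = R

Answer: L 5 R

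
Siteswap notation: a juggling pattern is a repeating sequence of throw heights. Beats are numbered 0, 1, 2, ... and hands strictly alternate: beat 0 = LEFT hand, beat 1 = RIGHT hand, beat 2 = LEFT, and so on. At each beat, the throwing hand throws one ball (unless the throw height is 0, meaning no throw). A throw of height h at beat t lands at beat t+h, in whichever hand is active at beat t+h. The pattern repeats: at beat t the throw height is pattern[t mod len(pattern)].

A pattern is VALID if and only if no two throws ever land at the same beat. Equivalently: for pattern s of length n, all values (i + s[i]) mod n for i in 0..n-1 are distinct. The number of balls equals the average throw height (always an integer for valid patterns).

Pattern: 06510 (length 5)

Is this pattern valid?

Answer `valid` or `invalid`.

Answer: invalid

Derivation:
i=0: (i + s[i]) mod n = (0 + 0) mod 5 = 0
i=1: (i + s[i]) mod n = (1 + 6) mod 5 = 2
i=2: (i + s[i]) mod n = (2 + 5) mod 5 = 2
i=3: (i + s[i]) mod n = (3 + 1) mod 5 = 4
i=4: (i + s[i]) mod n = (4 + 0) mod 5 = 4
Residues: [0, 2, 2, 4, 4], distinct: False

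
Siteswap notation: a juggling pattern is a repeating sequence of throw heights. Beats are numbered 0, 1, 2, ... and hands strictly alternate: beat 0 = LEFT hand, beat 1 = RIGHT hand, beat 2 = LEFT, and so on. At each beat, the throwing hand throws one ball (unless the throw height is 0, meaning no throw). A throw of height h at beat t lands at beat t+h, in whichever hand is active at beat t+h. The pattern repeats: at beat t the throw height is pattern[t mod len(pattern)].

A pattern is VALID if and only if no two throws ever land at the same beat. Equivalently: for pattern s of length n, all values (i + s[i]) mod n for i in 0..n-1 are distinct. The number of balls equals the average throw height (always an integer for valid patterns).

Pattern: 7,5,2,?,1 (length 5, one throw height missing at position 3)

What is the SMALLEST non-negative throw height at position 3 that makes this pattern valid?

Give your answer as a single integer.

Answer: 0

Derivation:
i=0: (0 + 7) mod 5 = 2
i=1: (1 + 5) mod 5 = 1
i=2: (2 + 2) mod 5 = 4
i=3: s[i]=? (unknown)
i=4: (4 + 1) mod 5 = 0
Known residues: [0, 1, 2, 4]; need a permutation of 0..4, so missing residue r = 3
Need (3 + s) mod 5 = 3; smallest s = (3 - 3) mod 5 = 0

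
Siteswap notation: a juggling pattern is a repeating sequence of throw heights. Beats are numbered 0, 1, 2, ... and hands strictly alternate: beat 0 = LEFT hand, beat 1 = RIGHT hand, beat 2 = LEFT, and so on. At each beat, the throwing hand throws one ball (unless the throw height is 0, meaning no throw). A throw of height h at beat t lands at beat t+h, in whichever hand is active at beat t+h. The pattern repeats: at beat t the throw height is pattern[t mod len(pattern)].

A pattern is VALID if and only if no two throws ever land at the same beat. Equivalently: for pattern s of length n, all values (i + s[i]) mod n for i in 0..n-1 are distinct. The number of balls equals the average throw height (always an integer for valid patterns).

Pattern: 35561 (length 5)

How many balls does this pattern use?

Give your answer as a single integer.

Pattern = [3, 5, 5, 6, 1], length n = 5
  position 0: throw height = 3, running sum = 3
  position 1: throw height = 5, running sum = 8
  position 2: throw height = 5, running sum = 13
  position 3: throw height = 6, running sum = 19
  position 4: throw height = 1, running sum = 20
Total sum = 20; balls = sum / n = 20 / 5 = 4

Answer: 4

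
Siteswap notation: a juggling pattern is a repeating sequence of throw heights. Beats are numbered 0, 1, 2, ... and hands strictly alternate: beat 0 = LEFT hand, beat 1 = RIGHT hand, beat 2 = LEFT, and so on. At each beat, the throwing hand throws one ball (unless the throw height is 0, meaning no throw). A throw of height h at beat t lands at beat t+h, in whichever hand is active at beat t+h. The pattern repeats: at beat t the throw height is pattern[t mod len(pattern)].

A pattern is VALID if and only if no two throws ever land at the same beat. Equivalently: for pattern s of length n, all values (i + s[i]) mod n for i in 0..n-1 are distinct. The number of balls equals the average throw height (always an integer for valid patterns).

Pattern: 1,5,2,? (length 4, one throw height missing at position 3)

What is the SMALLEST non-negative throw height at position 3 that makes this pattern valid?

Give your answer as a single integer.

i=0: (0 + 1) mod 4 = 1
i=1: (1 + 5) mod 4 = 2
i=2: (2 + 2) mod 4 = 0
i=3: s[i]=? (unknown)
Known residues: [0, 1, 2]; need a permutation of 0..3, so missing residue r = 3
Need (3 + s) mod 4 = 3; smallest s = (3 - 3) mod 4 = 0

Answer: 0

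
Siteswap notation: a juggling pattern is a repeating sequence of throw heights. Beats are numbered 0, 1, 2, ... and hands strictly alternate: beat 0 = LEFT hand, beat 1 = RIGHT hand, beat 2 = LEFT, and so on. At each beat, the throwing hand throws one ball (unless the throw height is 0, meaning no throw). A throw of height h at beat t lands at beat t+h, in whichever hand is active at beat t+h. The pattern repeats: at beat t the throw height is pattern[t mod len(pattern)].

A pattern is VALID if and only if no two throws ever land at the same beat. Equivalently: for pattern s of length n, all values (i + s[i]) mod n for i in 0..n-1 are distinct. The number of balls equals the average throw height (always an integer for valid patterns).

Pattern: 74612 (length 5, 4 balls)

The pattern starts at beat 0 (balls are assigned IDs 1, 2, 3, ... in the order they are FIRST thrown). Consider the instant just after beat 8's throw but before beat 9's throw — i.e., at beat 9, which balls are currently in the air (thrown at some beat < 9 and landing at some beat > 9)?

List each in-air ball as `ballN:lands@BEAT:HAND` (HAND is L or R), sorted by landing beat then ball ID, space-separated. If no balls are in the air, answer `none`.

Answer: ball4:lands@10:L ball2:lands@12:L ball1:lands@13:R

Derivation:
Beat 0 (L): throw ball1 h=7 -> lands@7:R; in-air after throw: [b1@7:R]
Beat 1 (R): throw ball2 h=4 -> lands@5:R; in-air after throw: [b2@5:R b1@7:R]
Beat 2 (L): throw ball3 h=6 -> lands@8:L; in-air after throw: [b2@5:R b1@7:R b3@8:L]
Beat 3 (R): throw ball4 h=1 -> lands@4:L; in-air after throw: [b4@4:L b2@5:R b1@7:R b3@8:L]
Beat 4 (L): throw ball4 h=2 -> lands@6:L; in-air after throw: [b2@5:R b4@6:L b1@7:R b3@8:L]
Beat 5 (R): throw ball2 h=7 -> lands@12:L; in-air after throw: [b4@6:L b1@7:R b3@8:L b2@12:L]
Beat 6 (L): throw ball4 h=4 -> lands@10:L; in-air after throw: [b1@7:R b3@8:L b4@10:L b2@12:L]
Beat 7 (R): throw ball1 h=6 -> lands@13:R; in-air after throw: [b3@8:L b4@10:L b2@12:L b1@13:R]
Beat 8 (L): throw ball3 h=1 -> lands@9:R; in-air after throw: [b3@9:R b4@10:L b2@12:L b1@13:R]
Beat 9 (R): throw ball3 h=2 -> lands@11:R; in-air after throw: [b4@10:L b3@11:R b2@12:L b1@13:R]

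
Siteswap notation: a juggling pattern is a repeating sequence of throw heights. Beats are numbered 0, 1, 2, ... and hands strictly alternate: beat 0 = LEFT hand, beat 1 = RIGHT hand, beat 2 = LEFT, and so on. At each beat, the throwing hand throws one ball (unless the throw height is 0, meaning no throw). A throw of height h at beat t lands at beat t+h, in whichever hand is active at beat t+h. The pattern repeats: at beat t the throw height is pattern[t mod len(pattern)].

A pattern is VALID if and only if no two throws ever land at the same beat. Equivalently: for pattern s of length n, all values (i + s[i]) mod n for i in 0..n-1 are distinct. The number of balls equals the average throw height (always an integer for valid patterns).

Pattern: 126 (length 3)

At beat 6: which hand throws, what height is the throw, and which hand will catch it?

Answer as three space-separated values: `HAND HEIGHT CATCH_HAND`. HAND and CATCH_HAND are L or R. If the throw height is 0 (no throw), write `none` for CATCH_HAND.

Beat 6: 6 mod 2 = 0, so hand = L
Throw height = pattern[6 mod 3] = pattern[0] = 1
Lands at beat 6+1=7, 7 mod 2 = 1, so catch hand = R

Answer: L 1 R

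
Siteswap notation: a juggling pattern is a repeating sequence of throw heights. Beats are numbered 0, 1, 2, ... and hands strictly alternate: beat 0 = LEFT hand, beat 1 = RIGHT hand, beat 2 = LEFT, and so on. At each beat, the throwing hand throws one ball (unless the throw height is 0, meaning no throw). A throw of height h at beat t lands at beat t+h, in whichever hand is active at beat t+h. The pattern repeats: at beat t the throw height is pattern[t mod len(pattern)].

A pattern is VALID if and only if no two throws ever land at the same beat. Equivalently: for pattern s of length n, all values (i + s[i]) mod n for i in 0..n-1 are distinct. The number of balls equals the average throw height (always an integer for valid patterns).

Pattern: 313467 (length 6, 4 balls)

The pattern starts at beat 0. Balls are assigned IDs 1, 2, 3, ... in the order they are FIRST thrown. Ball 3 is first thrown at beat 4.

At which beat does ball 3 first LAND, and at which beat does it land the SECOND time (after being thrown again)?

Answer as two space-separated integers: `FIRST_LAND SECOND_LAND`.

Beat 0 (L): throw ball1 h=3 -> lands@3:R; in-air after throw: [b1@3:R]
Beat 1 (R): throw ball2 h=1 -> lands@2:L; in-air after throw: [b2@2:L b1@3:R]
Beat 2 (L): throw ball2 h=3 -> lands@5:R; in-air after throw: [b1@3:R b2@5:R]
Beat 3 (R): throw ball1 h=4 -> lands@7:R; in-air after throw: [b2@5:R b1@7:R]
Beat 4 (L): throw ball3 h=6 -> lands@10:L; in-air after throw: [b2@5:R b1@7:R b3@10:L]
Beat 5 (R): throw ball2 h=7 -> lands@12:L; in-air after throw: [b1@7:R b3@10:L b2@12:L]
Beat 6 (L): throw ball4 h=3 -> lands@9:R; in-air after throw: [b1@7:R b4@9:R b3@10:L b2@12:L]
Beat 7 (R): throw ball1 h=1 -> lands@8:L; in-air after throw: [b1@8:L b4@9:R b3@10:L b2@12:L]
Beat 8 (L): throw ball1 h=3 -> lands@11:R; in-air after throw: [b4@9:R b3@10:L b1@11:R b2@12:L]
Beat 9 (R): throw ball4 h=4 -> lands@13:R; in-air after throw: [b3@10:L b1@11:R b2@12:L b4@13:R]
Beat 10 (L): throw ball3 h=6 -> lands@16:L; in-air after throw: [b1@11:R b2@12:L b4@13:R b3@16:L]
Beat 11 (R): throw ball1 h=7 -> lands@18:L; in-air after throw: [b2@12:L b4@13:R b3@16:L b1@18:L]
Beat 12 (L): throw ball2 h=3 -> lands@15:R; in-air after throw: [b4@13:R b2@15:R b3@16:L b1@18:L]
Beat 13 (R): throw ball4 h=1 -> lands@14:L; in-air after throw: [b4@14:L b2@15:R b3@16:L b1@18:L]
Beat 14 (L): throw ball4 h=3 -> lands@17:R; in-air after throw: [b2@15:R b3@16:L b4@17:R b1@18:L]
Beat 15 (R): throw ball2 h=4 -> lands@19:R; in-air after throw: [b3@16:L b4@17:R b1@18:L b2@19:R]
Ball 3: thrown@4 h=6 -> first land @10; rethrown@10 h=6 -> second land @16

Answer: 10 16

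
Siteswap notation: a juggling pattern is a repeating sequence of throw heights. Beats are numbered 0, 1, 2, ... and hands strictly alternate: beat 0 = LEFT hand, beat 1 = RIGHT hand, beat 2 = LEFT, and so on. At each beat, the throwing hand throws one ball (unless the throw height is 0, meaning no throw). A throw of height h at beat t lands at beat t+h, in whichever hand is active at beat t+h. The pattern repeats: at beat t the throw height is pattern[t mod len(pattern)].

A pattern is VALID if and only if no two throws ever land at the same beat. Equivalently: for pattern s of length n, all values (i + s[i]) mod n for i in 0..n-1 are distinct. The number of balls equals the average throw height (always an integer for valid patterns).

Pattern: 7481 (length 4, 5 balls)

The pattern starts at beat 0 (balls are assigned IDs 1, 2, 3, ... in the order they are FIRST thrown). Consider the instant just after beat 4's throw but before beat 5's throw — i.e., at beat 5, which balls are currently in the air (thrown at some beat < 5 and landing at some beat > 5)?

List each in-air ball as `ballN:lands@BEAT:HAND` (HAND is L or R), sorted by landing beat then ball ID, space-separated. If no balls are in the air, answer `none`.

Beat 0 (L): throw ball1 h=7 -> lands@7:R; in-air after throw: [b1@7:R]
Beat 1 (R): throw ball2 h=4 -> lands@5:R; in-air after throw: [b2@5:R b1@7:R]
Beat 2 (L): throw ball3 h=8 -> lands@10:L; in-air after throw: [b2@5:R b1@7:R b3@10:L]
Beat 3 (R): throw ball4 h=1 -> lands@4:L; in-air after throw: [b4@4:L b2@5:R b1@7:R b3@10:L]
Beat 4 (L): throw ball4 h=7 -> lands@11:R; in-air after throw: [b2@5:R b1@7:R b3@10:L b4@11:R]
Beat 5 (R): throw ball2 h=4 -> lands@9:R; in-air after throw: [b1@7:R b2@9:R b3@10:L b4@11:R]

Answer: ball1:lands@7:R ball3:lands@10:L ball4:lands@11:R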